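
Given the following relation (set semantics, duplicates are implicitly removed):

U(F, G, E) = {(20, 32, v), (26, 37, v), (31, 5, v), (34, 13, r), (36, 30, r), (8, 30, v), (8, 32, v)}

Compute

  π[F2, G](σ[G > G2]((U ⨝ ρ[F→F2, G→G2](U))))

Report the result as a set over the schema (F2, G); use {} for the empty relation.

ρ[F→F2, G→G2]: schema becomes (F2, G2, E); tuples unchanged.
U ⋈ ρ[F→F2, G→G2](U) (natural join on E): {(20, 32, v, 20, 32), (20, 32, v, 26, 37), (20, 32, v, 31, 5), (20, 32, v, 8, 30), (20, 32, v, 8, 32), (26, 37, v, 20, 32), (26, 37, v, 26, 37), (26, 37, v, 31, 5), (26, 37, v, 8, 30), (26, 37, v, 8, 32), (31, 5, v, 20, 32), (31, 5, v, 26, 37), (31, 5, v, 31, 5), (31, 5, v, 8, 30), (31, 5, v, 8, 32), (34, 13, r, 34, 13), (34, 13, r, 36, 30), (36, 30, r, 34, 13), (36, 30, r, 36, 30), (8, 30, v, 20, 32), (8, 30, v, 26, 37), (8, 30, v, 31, 5), (8, 30, v, 8, 30), (8, 30, v, 8, 32), (8, 32, v, 20, 32), (8, 32, v, 26, 37), (8, 32, v, 31, 5), (8, 32, v, 8, 30), (8, 32, v, 8, 32)}
Filtering on G > G2 leaves {(20, 32, v, 31, 5), (20, 32, v, 8, 30), (26, 37, v, 20, 32), (26, 37, v, 31, 5), (26, 37, v, 8, 30), (26, 37, v, 8, 32), (36, 30, r, 34, 13), (8, 30, v, 31, 5), (8, 32, v, 31, 5), (8, 32, v, 8, 30)}.
π_{F2, G} gives {(20, 37), (31, 30), (31, 32), (31, 37), (34, 30), (8, 32), (8, 37)} (3 duplicate(s) eliminated).

{(20, 37), (31, 30), (31, 32), (31, 37), (34, 30), (8, 32), (8, 37)}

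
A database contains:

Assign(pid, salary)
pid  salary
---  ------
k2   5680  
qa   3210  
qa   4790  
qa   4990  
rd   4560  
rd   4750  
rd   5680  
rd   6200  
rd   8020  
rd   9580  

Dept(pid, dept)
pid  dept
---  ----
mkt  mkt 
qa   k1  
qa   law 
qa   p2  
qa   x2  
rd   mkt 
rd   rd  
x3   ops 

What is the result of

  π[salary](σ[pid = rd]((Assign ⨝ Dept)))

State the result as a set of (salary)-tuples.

Assign ⋈ Dept (natural join on pid): {(qa, 3210, k1), (qa, 3210, law), (qa, 3210, p2), (qa, 3210, x2), (qa, 4790, k1), (qa, 4790, law), (qa, 4790, p2), (qa, 4790, x2), (qa, 4990, k1), (qa, 4990, law), (qa, 4990, p2), (qa, 4990, x2), (rd, 4560, mkt), (rd, 4560, rd), (rd, 4750, mkt), (rd, 4750, rd), (rd, 5680, mkt), (rd, 5680, rd), (rd, 6200, mkt), (rd, 6200, rd), (rd, 8020, mkt), (rd, 8020, rd), (rd, 9580, mkt), (rd, 9580, rd)}
Filtering on pid = rd leaves {(rd, 4560, mkt), (rd, 4560, rd), (rd, 4750, mkt), (rd, 4750, rd), (rd, 5680, mkt), (rd, 5680, rd), (rd, 6200, mkt), (rd, 6200, rd), (rd, 8020, mkt), (rd, 8020, rd), (rd, 9580, mkt), (rd, 9580, rd)}.
Keep only column(s) salary (6 duplicate(s) eliminated): {4560, 4750, 5680, 6200, 8020, 9580}

{4560, 4750, 5680, 6200, 8020, 9580}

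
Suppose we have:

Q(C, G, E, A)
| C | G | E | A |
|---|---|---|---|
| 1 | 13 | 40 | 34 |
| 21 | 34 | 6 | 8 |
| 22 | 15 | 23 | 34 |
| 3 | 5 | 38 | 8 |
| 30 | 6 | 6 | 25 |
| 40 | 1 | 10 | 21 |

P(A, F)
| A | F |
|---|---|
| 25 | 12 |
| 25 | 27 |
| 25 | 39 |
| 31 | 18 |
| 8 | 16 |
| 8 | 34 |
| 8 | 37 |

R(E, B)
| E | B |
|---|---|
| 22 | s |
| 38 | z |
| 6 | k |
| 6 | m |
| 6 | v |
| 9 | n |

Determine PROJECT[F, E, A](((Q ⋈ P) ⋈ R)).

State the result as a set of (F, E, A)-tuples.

{(12, 6, 25), (16, 38, 8), (16, 6, 8), (27, 6, 25), (34, 38, 8), (34, 6, 8), (37, 38, 8), (37, 6, 8), (39, 6, 25)}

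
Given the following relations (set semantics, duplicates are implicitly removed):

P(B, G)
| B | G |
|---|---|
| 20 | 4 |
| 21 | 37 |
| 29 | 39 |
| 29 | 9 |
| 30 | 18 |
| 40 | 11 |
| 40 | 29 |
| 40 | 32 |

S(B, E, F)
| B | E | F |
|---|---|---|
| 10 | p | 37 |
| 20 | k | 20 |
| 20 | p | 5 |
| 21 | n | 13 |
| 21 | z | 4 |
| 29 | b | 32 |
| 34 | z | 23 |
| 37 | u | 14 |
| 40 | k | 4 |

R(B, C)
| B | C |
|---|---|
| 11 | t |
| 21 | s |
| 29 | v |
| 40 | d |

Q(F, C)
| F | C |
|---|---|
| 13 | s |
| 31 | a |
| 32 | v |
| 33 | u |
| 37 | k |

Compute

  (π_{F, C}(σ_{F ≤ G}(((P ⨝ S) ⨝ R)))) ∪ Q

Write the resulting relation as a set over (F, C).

P ⋈ S (natural join on B): {(20, 4, k, 20), (20, 4, p, 5), (21, 37, n, 13), (21, 37, z, 4), (29, 39, b, 32), (29, 9, b, 32), (40, 11, k, 4), (40, 29, k, 4), (40, 32, k, 4)}
(P ⨝ S) ⋈ R (natural join on B): {(21, 37, n, 13, s), (21, 37, z, 4, s), (29, 39, b, 32, v), (29, 9, b, 32, v), (40, 11, k, 4, d), (40, 29, k, 4, d), (40, 32, k, 4, d)}
Selection F ≤ G: {(21, 37, n, 13, s), (21, 37, z, 4, s), (29, 39, b, 32, v), (40, 11, k, 4, d), (40, 29, k, 4, d), (40, 32, k, 4, d)}
π_{F, C} gives {(13, s), (32, v), (4, d), (4, s)} (2 duplicate(s) eliminated).
Union: {(13, s), (32, v), (4, d), (4, s)} with {(13, s), (31, a), (32, v), (33, u), (37, k)} → {(13, s), (31, a), (32, v), (33, u), (37, k), (4, d), (4, s)}

{(13, s), (31, a), (32, v), (33, u), (37, k), (4, d), (4, s)}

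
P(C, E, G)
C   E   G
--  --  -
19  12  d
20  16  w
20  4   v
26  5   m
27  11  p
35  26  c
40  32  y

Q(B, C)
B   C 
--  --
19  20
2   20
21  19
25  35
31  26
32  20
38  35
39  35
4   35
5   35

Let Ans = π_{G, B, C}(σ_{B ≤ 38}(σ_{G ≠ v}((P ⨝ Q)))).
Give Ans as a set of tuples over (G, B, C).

P ⋈ Q (natural join on C): {(19, 12, d, 21), (20, 16, w, 19), (20, 16, w, 2), (20, 16, w, 32), (20, 4, v, 19), (20, 4, v, 2), (20, 4, v, 32), (26, 5, m, 31), (35, 26, c, 25), (35, 26, c, 38), (35, 26, c, 39), (35, 26, c, 4), (35, 26, c, 5)}
Filtering on G ≠ v leaves {(19, 12, d, 21), (20, 16, w, 19), (20, 16, w, 2), (20, 16, w, 32), (26, 5, m, 31), (35, 26, c, 25), (35, 26, c, 38), (35, 26, c, 39), (35, 26, c, 4), (35, 26, c, 5)}.
Filtering on B ≤ 38 leaves {(19, 12, d, 21), (20, 16, w, 19), (20, 16, w, 2), (20, 16, w, 32), (26, 5, m, 31), (35, 26, c, 25), (35, 26, c, 38), (35, 26, c, 4), (35, 26, c, 5)}.
π_{G, B, C} gives {(c, 25, 35), (c, 38, 35), (c, 4, 35), (c, 5, 35), (d, 21, 19), (m, 31, 26), (w, 19, 20), (w, 2, 20), (w, 32, 20)}.

{(c, 25, 35), (c, 38, 35), (c, 4, 35), (c, 5, 35), (d, 21, 19), (m, 31, 26), (w, 19, 20), (w, 2, 20), (w, 32, 20)}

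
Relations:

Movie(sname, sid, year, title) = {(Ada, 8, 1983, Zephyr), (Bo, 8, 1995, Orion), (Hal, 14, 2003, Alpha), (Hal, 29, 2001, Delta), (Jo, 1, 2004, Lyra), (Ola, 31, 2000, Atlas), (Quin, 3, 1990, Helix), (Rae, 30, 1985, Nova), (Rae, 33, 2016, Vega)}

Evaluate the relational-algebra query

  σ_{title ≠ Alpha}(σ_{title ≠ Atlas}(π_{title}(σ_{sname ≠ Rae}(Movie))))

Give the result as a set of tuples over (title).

{Delta, Helix, Lyra, Orion, Zephyr}

Selection sname ≠ Rae: {(Ada, 8, 1983, Zephyr), (Bo, 8, 1995, Orion), (Hal, 14, 2003, Alpha), (Hal, 29, 2001, Delta), (Jo, 1, 2004, Lyra), (Ola, 31, 2000, Atlas), (Quin, 3, 1990, Helix)}
π[title]: project onto (title) → {Alpha, Atlas, Delta, Helix, Lyra, Orion, Zephyr}
Selection title ≠ Atlas: {Alpha, Delta, Helix, Lyra, Orion, Zephyr}
Selection title ≠ Alpha: {Delta, Helix, Lyra, Orion, Zephyr}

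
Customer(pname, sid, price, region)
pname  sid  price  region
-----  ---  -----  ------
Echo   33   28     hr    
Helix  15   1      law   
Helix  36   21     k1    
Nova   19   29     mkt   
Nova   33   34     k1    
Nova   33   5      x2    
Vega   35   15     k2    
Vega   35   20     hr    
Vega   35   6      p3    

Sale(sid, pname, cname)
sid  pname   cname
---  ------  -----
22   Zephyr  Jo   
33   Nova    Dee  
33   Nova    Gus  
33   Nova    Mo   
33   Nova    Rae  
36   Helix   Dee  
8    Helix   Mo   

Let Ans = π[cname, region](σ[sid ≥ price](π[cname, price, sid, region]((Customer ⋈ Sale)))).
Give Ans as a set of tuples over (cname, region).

{(Dee, k1), (Dee, x2), (Gus, x2), (Mo, x2), (Rae, x2)}

Joining Customer and Sale on pname, sid yields {(Helix, 36, 21, k1, Dee), (Nova, 33, 34, k1, Dee), (Nova, 33, 34, k1, Gus), (Nova, 33, 34, k1, Mo), (Nova, 33, 34, k1, Rae), (Nova, 33, 5, x2, Dee), (Nova, 33, 5, x2, Gus), (Nova, 33, 5, x2, Mo), (Nova, 33, 5, x2, Rae)}.
Projecting to cname, price, sid, region: {(Dee, 21, 36, k1), (Dee, 34, 33, k1), (Dee, 5, 33, x2), (Gus, 34, 33, k1), (Gus, 5, 33, x2), (Mo, 34, 33, k1), (Mo, 5, 33, x2), (Rae, 34, 33, k1), (Rae, 5, 33, x2)}
σ[sid ≥ price]: keep tuples satisfying sid ≥ price → {(Dee, 21, 36, k1), (Dee, 5, 33, x2), (Gus, 5, 33, x2), (Mo, 5, 33, x2), (Rae, 5, 33, x2)}
Projecting to cname, region: {(Dee, k1), (Dee, x2), (Gus, x2), (Mo, x2), (Rae, x2)}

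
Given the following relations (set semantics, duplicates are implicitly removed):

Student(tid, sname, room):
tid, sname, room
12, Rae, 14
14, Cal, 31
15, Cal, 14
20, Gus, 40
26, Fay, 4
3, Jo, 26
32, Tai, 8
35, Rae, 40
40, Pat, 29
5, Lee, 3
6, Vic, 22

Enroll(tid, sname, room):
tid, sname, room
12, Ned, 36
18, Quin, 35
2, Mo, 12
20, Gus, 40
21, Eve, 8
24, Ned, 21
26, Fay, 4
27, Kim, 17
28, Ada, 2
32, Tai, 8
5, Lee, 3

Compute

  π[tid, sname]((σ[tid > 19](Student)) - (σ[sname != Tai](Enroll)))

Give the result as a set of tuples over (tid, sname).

{(32, Tai), (35, Rae), (40, Pat)}

σ[tid > 19]: keep tuples satisfying tid > 19 → {(20, Gus, 40), (26, Fay, 4), (32, Tai, 8), (35, Rae, 40), (40, Pat, 29)}
σ[sname != Tai]: keep tuples satisfying sname != Tai → {(12, Ned, 36), (18, Quin, 35), (2, Mo, 12), (20, Gus, 40), (21, Eve, 8), (24, Ned, 21), (26, Fay, 4), (27, Kim, 17), (28, Ada, 2), (5, Lee, 3)}
Set difference of the two operands is {(32, Tai, 8), (35, Rae, 40), (40, Pat, 29)}.
Projecting to tid, sname: {(32, Tai), (35, Rae), (40, Pat)}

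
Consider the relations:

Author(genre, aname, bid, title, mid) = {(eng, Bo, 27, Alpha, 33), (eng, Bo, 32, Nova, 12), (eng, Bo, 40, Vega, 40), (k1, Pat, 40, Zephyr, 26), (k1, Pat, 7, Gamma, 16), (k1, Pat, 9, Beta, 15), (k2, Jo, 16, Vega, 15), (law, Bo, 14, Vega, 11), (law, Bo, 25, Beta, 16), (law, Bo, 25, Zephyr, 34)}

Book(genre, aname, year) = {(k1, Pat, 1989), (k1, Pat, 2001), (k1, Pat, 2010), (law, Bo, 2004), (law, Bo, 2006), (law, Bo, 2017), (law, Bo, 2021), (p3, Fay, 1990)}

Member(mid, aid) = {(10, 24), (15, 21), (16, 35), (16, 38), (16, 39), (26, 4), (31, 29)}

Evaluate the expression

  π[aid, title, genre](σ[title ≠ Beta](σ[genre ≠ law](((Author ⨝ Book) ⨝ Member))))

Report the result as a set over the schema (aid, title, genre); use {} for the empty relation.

Author ⋈ Book (natural join on genre, aname): {(k1, Pat, 40, Zephyr, 26, 1989), (k1, Pat, 40, Zephyr, 26, 2001), (k1, Pat, 40, Zephyr, 26, 2010), (k1, Pat, 7, Gamma, 16, 1989), (k1, Pat, 7, Gamma, 16, 2001), (k1, Pat, 7, Gamma, 16, 2010), (k1, Pat, 9, Beta, 15, 1989), (k1, Pat, 9, Beta, 15, 2001), (k1, Pat, 9, Beta, 15, 2010), (law, Bo, 14, Vega, 11, 2004), (law, Bo, 14, Vega, 11, 2006), (law, Bo, 14, Vega, 11, 2017), (law, Bo, 14, Vega, 11, 2021), (law, Bo, 25, Beta, 16, 2004), (law, Bo, 25, Beta, 16, 2006), (law, Bo, 25, Beta, 16, 2017), (law, Bo, 25, Beta, 16, 2021), (law, Bo, 25, Zephyr, 34, 2004), (law, Bo, 25, Zephyr, 34, 2006), (law, Bo, 25, Zephyr, 34, 2017), (law, Bo, 25, Zephyr, 34, 2021)}
(Author ⨝ Book) ⋈ Member (natural join on mid): {(k1, Pat, 40, Zephyr, 26, 1989, 4), (k1, Pat, 40, Zephyr, 26, 2001, 4), (k1, Pat, 40, Zephyr, 26, 2010, 4), (k1, Pat, 7, Gamma, 16, 1989, 35), (k1, Pat, 7, Gamma, 16, 1989, 38), (k1, Pat, 7, Gamma, 16, 1989, 39), (k1, Pat, 7, Gamma, 16, 2001, 35), (k1, Pat, 7, Gamma, 16, 2001, 38), (k1, Pat, 7, Gamma, 16, 2001, 39), (k1, Pat, 7, Gamma, 16, 2010, 35), (k1, Pat, 7, Gamma, 16, 2010, 38), (k1, Pat, 7, Gamma, 16, 2010, 39), (k1, Pat, 9, Beta, 15, 1989, 21), (k1, Pat, 9, Beta, 15, 2001, 21), (k1, Pat, 9, Beta, 15, 2010, 21), (law, Bo, 25, Beta, 16, 2004, 35), (law, Bo, 25, Beta, 16, 2004, 38), (law, Bo, 25, Beta, 16, 2004, 39), (law, Bo, 25, Beta, 16, 2006, 35), (law, Bo, 25, Beta, 16, 2006, 38), (law, Bo, 25, Beta, 16, 2006, 39), (law, Bo, 25, Beta, 16, 2017, 35), (law, Bo, 25, Beta, 16, 2017, 38), (law, Bo, 25, Beta, 16, 2017, 39), (law, Bo, 25, Beta, 16, 2021, 35), (law, Bo, 25, Beta, 16, 2021, 38), (law, Bo, 25, Beta, 16, 2021, 39)}
Filtering on genre ≠ law leaves {(k1, Pat, 40, Zephyr, 26, 1989, 4), (k1, Pat, 40, Zephyr, 26, 2001, 4), (k1, Pat, 40, Zephyr, 26, 2010, 4), (k1, Pat, 7, Gamma, 16, 1989, 35), (k1, Pat, 7, Gamma, 16, 1989, 38), (k1, Pat, 7, Gamma, 16, 1989, 39), (k1, Pat, 7, Gamma, 16, 2001, 35), (k1, Pat, 7, Gamma, 16, 2001, 38), (k1, Pat, 7, Gamma, 16, 2001, 39), (k1, Pat, 7, Gamma, 16, 2010, 35), (k1, Pat, 7, Gamma, 16, 2010, 38), (k1, Pat, 7, Gamma, 16, 2010, 39), (k1, Pat, 9, Beta, 15, 1989, 21), (k1, Pat, 9, Beta, 15, 2001, 21), (k1, Pat, 9, Beta, 15, 2010, 21)}.
Filtering on title ≠ Beta leaves {(k1, Pat, 40, Zephyr, 26, 1989, 4), (k1, Pat, 40, Zephyr, 26, 2001, 4), (k1, Pat, 40, Zephyr, 26, 2010, 4), (k1, Pat, 7, Gamma, 16, 1989, 35), (k1, Pat, 7, Gamma, 16, 1989, 38), (k1, Pat, 7, Gamma, 16, 1989, 39), (k1, Pat, 7, Gamma, 16, 2001, 35), (k1, Pat, 7, Gamma, 16, 2001, 38), (k1, Pat, 7, Gamma, 16, 2001, 39), (k1, Pat, 7, Gamma, 16, 2010, 35), (k1, Pat, 7, Gamma, 16, 2010, 38), (k1, Pat, 7, Gamma, 16, 2010, 39)}.
π[aid, title, genre]: project onto (aid, title, genre) (8 duplicate(s) eliminated) → {(35, Gamma, k1), (38, Gamma, k1), (39, Gamma, k1), (4, Zephyr, k1)}

{(35, Gamma, k1), (38, Gamma, k1), (39, Gamma, k1), (4, Zephyr, k1)}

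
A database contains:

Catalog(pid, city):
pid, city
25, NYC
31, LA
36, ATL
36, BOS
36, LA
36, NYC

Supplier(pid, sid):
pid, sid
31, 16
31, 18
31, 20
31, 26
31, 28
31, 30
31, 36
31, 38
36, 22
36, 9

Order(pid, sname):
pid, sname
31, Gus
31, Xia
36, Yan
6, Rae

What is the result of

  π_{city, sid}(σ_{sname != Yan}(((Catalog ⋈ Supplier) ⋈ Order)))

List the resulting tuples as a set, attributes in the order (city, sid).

{(LA, 16), (LA, 18), (LA, 20), (LA, 26), (LA, 28), (LA, 30), (LA, 36), (LA, 38)}

Natural join on pid: {(31, LA, 16), (31, LA, 18), (31, LA, 20), (31, LA, 26), (31, LA, 28), (31, LA, 30), (31, LA, 36), (31, LA, 38), (36, ATL, 22), (36, ATL, 9), (36, BOS, 22), (36, BOS, 9), (36, LA, 22), (36, LA, 9), (36, NYC, 22), (36, NYC, 9)}
Natural join on pid: {(31, LA, 16, Gus), (31, LA, 16, Xia), (31, LA, 18, Gus), (31, LA, 18, Xia), (31, LA, 20, Gus), (31, LA, 20, Xia), (31, LA, 26, Gus), (31, LA, 26, Xia), (31, LA, 28, Gus), (31, LA, 28, Xia), (31, LA, 30, Gus), (31, LA, 30, Xia), (31, LA, 36, Gus), (31, LA, 36, Xia), (31, LA, 38, Gus), (31, LA, 38, Xia), (36, ATL, 22, Yan), (36, ATL, 9, Yan), (36, BOS, 22, Yan), (36, BOS, 9, Yan), (36, LA, 22, Yan), (36, LA, 9, Yan), (36, NYC, 22, Yan), (36, NYC, 9, Yan)}
Apply σ_{sname != Yan}; surviving tuples: {(31, LA, 16, Gus), (31, LA, 16, Xia), (31, LA, 18, Gus), (31, LA, 18, Xia), (31, LA, 20, Gus), (31, LA, 20, Xia), (31, LA, 26, Gus), (31, LA, 26, Xia), (31, LA, 28, Gus), (31, LA, 28, Xia), (31, LA, 30, Gus), (31, LA, 30, Xia), (31, LA, 36, Gus), (31, LA, 36, Xia), (31, LA, 38, Gus), (31, LA, 38, Xia)}
Projecting to city, sid (8 duplicate(s) eliminated): {(LA, 16), (LA, 18), (LA, 20), (LA, 26), (LA, 28), (LA, 30), (LA, 36), (LA, 38)}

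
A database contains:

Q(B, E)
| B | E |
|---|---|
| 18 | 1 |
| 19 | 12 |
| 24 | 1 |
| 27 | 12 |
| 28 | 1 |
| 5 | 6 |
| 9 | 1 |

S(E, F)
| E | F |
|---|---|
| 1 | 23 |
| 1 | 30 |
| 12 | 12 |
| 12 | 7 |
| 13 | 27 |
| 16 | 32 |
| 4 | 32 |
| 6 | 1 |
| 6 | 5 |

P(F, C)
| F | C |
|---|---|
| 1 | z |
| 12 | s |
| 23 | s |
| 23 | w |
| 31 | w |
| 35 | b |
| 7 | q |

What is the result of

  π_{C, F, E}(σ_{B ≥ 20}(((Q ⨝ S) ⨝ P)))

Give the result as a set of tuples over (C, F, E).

{(q, 7, 12), (s, 12, 12), (s, 23, 1), (w, 23, 1)}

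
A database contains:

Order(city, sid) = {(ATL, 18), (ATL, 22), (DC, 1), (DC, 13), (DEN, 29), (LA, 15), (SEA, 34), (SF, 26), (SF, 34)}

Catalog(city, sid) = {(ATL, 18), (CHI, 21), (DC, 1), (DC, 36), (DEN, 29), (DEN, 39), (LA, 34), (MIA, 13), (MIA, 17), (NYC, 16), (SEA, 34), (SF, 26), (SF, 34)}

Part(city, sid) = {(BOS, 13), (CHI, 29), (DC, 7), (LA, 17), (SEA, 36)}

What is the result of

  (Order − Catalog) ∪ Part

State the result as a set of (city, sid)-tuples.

{(ATL, 22), (BOS, 13), (CHI, 29), (DC, 13), (DC, 7), (LA, 15), (LA, 17), (SEA, 36)}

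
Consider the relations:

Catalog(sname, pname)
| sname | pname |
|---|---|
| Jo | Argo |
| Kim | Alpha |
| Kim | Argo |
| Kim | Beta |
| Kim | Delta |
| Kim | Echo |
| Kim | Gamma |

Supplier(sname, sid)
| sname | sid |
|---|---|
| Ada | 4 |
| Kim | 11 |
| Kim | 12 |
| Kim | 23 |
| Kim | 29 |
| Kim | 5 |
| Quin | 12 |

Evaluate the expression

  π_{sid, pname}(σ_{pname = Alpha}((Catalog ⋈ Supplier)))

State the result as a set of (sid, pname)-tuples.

{(11, Alpha), (12, Alpha), (23, Alpha), (29, Alpha), (5, Alpha)}

Catalog ⋈ Supplier (natural join on sname): {(Kim, Alpha, 11), (Kim, Alpha, 12), (Kim, Alpha, 23), (Kim, Alpha, 29), (Kim, Alpha, 5), (Kim, Argo, 11), (Kim, Argo, 12), (Kim, Argo, 23), (Kim, Argo, 29), (Kim, Argo, 5), (Kim, Beta, 11), (Kim, Beta, 12), (Kim, Beta, 23), (Kim, Beta, 29), (Kim, Beta, 5), (Kim, Delta, 11), (Kim, Delta, 12), (Kim, Delta, 23), (Kim, Delta, 29), (Kim, Delta, 5), (Kim, Echo, 11), (Kim, Echo, 12), (Kim, Echo, 23), (Kim, Echo, 29), (Kim, Echo, 5), (Kim, Gamma, 11), (Kim, Gamma, 12), (Kim, Gamma, 23), (Kim, Gamma, 29), (Kim, Gamma, 5)}
Selection pname = Alpha: {(Kim, Alpha, 11), (Kim, Alpha, 12), (Kim, Alpha, 23), (Kim, Alpha, 29), (Kim, Alpha, 5)}
Keep only column(s) sid, pname: {(11, Alpha), (12, Alpha), (23, Alpha), (29, Alpha), (5, Alpha)}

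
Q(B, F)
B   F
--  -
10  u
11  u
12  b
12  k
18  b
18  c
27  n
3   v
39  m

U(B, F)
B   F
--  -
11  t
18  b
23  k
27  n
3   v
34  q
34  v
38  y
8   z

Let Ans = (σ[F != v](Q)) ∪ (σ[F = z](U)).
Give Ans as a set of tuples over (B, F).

Selection F != v: {(10, u), (11, u), (12, b), (12, k), (18, b), (18, c), (27, n), (39, m)}
Selection F = z: {(8, z)}
Taking the union: {(10, u), (11, u), (12, b), (12, k), (18, b), (18, c), (27, n), (39, m), (8, z)}

{(10, u), (11, u), (12, b), (12, k), (18, b), (18, c), (27, n), (39, m), (8, z)}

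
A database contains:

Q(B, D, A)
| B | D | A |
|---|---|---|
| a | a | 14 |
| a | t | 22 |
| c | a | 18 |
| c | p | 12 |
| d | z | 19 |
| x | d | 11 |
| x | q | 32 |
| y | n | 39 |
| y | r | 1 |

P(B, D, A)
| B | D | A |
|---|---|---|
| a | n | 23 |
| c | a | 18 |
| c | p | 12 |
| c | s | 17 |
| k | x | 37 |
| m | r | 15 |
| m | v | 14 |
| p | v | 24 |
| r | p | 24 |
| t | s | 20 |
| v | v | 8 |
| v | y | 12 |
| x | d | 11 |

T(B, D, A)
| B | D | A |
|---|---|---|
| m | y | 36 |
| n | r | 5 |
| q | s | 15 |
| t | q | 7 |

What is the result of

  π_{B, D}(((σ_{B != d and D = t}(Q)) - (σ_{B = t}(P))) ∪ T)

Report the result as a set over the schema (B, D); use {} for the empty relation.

{(a, t), (m, y), (n, r), (q, s), (t, q)}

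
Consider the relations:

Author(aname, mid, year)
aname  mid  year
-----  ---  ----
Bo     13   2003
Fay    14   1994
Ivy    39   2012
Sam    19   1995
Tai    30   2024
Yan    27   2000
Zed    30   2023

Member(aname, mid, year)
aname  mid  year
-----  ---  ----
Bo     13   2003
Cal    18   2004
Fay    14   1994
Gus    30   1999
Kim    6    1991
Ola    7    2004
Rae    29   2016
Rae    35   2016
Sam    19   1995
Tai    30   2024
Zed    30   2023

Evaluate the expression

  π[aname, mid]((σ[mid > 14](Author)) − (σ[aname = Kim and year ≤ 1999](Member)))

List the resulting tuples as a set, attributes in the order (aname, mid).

σ[mid > 14]: keep tuples satisfying mid > 14 → {(Ivy, 39, 2012), (Sam, 19, 1995), (Tai, 30, 2024), (Yan, 27, 2000), (Zed, 30, 2023)}
σ[aname = Kim and year ≤ 1999]: keep tuples satisfying aname = Kim and year ≤ 1999 → {(Kim, 6, 1991)}
Set difference of the two operands is {(Ivy, 39, 2012), (Sam, 19, 1995), (Tai, 30, 2024), (Yan, 27, 2000), (Zed, 30, 2023)}.
π[aname, mid]: project onto (aname, mid) → {(Ivy, 39), (Sam, 19), (Tai, 30), (Yan, 27), (Zed, 30)}

{(Ivy, 39), (Sam, 19), (Tai, 30), (Yan, 27), (Zed, 30)}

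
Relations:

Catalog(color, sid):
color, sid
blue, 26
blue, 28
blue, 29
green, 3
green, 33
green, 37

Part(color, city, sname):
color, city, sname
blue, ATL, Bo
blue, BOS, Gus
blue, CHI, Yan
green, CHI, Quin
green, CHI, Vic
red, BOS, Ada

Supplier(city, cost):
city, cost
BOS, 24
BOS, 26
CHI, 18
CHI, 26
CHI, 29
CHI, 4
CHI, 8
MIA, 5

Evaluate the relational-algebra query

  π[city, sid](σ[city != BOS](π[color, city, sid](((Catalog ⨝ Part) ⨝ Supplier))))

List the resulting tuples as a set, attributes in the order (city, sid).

{(CHI, 26), (CHI, 28), (CHI, 29), (CHI, 3), (CHI, 33), (CHI, 37)}

Natural join on color: {(blue, 26, ATL, Bo), (blue, 26, BOS, Gus), (blue, 26, CHI, Yan), (blue, 28, ATL, Bo), (blue, 28, BOS, Gus), (blue, 28, CHI, Yan), (blue, 29, ATL, Bo), (blue, 29, BOS, Gus), (blue, 29, CHI, Yan), (green, 3, CHI, Quin), (green, 3, CHI, Vic), (green, 33, CHI, Quin), (green, 33, CHI, Vic), (green, 37, CHI, Quin), (green, 37, CHI, Vic)}
Natural join on city: {(blue, 26, BOS, Gus, 24), (blue, 26, BOS, Gus, 26), (blue, 26, CHI, Yan, 18), (blue, 26, CHI, Yan, 26), (blue, 26, CHI, Yan, 29), (blue, 26, CHI, Yan, 4), (blue, 26, CHI, Yan, 8), (blue, 28, BOS, Gus, 24), (blue, 28, BOS, Gus, 26), (blue, 28, CHI, Yan, 18), (blue, 28, CHI, Yan, 26), (blue, 28, CHI, Yan, 29), (blue, 28, CHI, Yan, 4), (blue, 28, CHI, Yan, 8), (blue, 29, BOS, Gus, 24), (blue, 29, BOS, Gus, 26), (blue, 29, CHI, Yan, 18), (blue, 29, CHI, Yan, 26), (blue, 29, CHI, Yan, 29), (blue, 29, CHI, Yan, 4), (blue, 29, CHI, Yan, 8), (green, 3, CHI, Quin, 18), (green, 3, CHI, Quin, 26), (green, 3, CHI, Quin, 29), (green, 3, CHI, Quin, 4), (green, 3, CHI, Quin, 8), (green, 3, CHI, Vic, 18), (green, 3, CHI, Vic, 26), (green, 3, CHI, Vic, 29), (green, 3, CHI, Vic, 4), (green, 3, CHI, Vic, 8), (green, 33, CHI, Quin, 18), (green, 33, CHI, Quin, 26), (green, 33, CHI, Quin, 29), (green, 33, CHI, Quin, 4), (green, 33, CHI, Quin, 8), (green, 33, CHI, Vic, 18), (green, 33, CHI, Vic, 26), (green, 33, CHI, Vic, 29), (green, 33, CHI, Vic, 4), (green, 33, CHI, Vic, 8), (green, 37, CHI, Quin, 18), (green, 37, CHI, Quin, 26), (green, 37, CHI, Quin, 29), (green, 37, CHI, Quin, 4), (green, 37, CHI, Quin, 8), (green, 37, CHI, Vic, 18), (green, 37, CHI, Vic, 26), (green, 37, CHI, Vic, 29), (green, 37, CHI, Vic, 4), (green, 37, CHI, Vic, 8)}
π_{color, city, sid} gives {(blue, BOS, 26), (blue, BOS, 28), (blue, BOS, 29), (blue, CHI, 26), (blue, CHI, 28), (blue, CHI, 29), (green, CHI, 3), (green, CHI, 33), (green, CHI, 37)} (42 duplicate(s) eliminated).
Apply σ_{city != BOS}; surviving tuples: {(blue, CHI, 26), (blue, CHI, 28), (blue, CHI, 29), (green, CHI, 3), (green, CHI, 33), (green, CHI, 37)}
π_{city, sid} gives {(CHI, 26), (CHI, 28), (CHI, 29), (CHI, 3), (CHI, 33), (CHI, 37)}.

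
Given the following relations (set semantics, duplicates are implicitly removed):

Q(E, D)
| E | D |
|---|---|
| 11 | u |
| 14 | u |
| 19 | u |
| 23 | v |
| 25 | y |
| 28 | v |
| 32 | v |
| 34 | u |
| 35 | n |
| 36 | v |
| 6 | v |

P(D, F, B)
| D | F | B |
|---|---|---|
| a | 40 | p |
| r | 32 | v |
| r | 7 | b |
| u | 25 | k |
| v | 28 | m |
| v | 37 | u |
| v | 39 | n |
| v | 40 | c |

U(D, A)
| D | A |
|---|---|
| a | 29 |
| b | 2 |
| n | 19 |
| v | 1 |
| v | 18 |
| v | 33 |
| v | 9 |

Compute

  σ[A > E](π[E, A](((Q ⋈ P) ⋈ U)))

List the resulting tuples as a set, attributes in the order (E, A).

{(23, 33), (28, 33), (32, 33), (6, 18), (6, 33), (6, 9)}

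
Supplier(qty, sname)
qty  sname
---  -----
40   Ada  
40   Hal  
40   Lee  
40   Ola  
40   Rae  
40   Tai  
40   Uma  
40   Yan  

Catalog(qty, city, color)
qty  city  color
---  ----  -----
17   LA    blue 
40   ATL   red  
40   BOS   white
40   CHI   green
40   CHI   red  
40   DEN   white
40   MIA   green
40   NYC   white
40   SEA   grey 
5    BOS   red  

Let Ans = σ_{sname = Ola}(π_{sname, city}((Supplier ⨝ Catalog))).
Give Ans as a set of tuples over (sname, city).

{(Ola, ATL), (Ola, BOS), (Ola, CHI), (Ola, DEN), (Ola, MIA), (Ola, NYC), (Ola, SEA)}

Joining Supplier and Catalog on qty yields {(40, Ada, ATL, red), (40, Ada, BOS, white), (40, Ada, CHI, green), (40, Ada, CHI, red), (40, Ada, DEN, white), (40, Ada, MIA, green), (40, Ada, NYC, white), (40, Ada, SEA, grey), (40, Hal, ATL, red), (40, Hal, BOS, white), (40, Hal, CHI, green), (40, Hal, CHI, red), (40, Hal, DEN, white), (40, Hal, MIA, green), (40, Hal, NYC, white), (40, Hal, SEA, grey), (40, Lee, ATL, red), (40, Lee, BOS, white), (40, Lee, CHI, green), (40, Lee, CHI, red), (40, Lee, DEN, white), (40, Lee, MIA, green), (40, Lee, NYC, white), (40, Lee, SEA, grey), (40, Ola, ATL, red), (40, Ola, BOS, white), (40, Ola, CHI, green), (40, Ola, CHI, red), (40, Ola, DEN, white), (40, Ola, MIA, green), (40, Ola, NYC, white), (40, Ola, SEA, grey), (40, Rae, ATL, red), (40, Rae, BOS, white), (40, Rae, CHI, green), (40, Rae, CHI, red), (40, Rae, DEN, white), (40, Rae, MIA, green), (40, Rae, NYC, white), (40, Rae, SEA, grey), (40, Tai, ATL, red), (40, Tai, BOS, white), (40, Tai, CHI, green), (40, Tai, CHI, red), (40, Tai, DEN, white), (40, Tai, MIA, green), (40, Tai, NYC, white), (40, Tai, SEA, grey), (40, Uma, ATL, red), (40, Uma, BOS, white), (40, Uma, CHI, green), (40, Uma, CHI, red), (40, Uma, DEN, white), (40, Uma, MIA, green), (40, Uma, NYC, white), (40, Uma, SEA, grey), (40, Yan, ATL, red), (40, Yan, BOS, white), (40, Yan, CHI, green), (40, Yan, CHI, red), (40, Yan, DEN, white), (40, Yan, MIA, green), (40, Yan, NYC, white), (40, Yan, SEA, grey)}.
π_{sname, city} gives {(Ada, ATL), (Ada, BOS), (Ada, CHI), (Ada, DEN), (Ada, MIA), (Ada, NYC), (Ada, SEA), (Hal, ATL), (Hal, BOS), (Hal, CHI), (Hal, DEN), (Hal, MIA), (Hal, NYC), (Hal, SEA), (Lee, ATL), (Lee, BOS), (Lee, CHI), (Lee, DEN), (Lee, MIA), (Lee, NYC), (Lee, SEA), (Ola, ATL), (Ola, BOS), (Ola, CHI), (Ola, DEN), (Ola, MIA), (Ola, NYC), (Ola, SEA), (Rae, ATL), (Rae, BOS), (Rae, CHI), (Rae, DEN), (Rae, MIA), (Rae, NYC), (Rae, SEA), (Tai, ATL), (Tai, BOS), (Tai, CHI), (Tai, DEN), (Tai, MIA), (Tai, NYC), (Tai, SEA), (Uma, ATL), (Uma, BOS), (Uma, CHI), (Uma, DEN), (Uma, MIA), (Uma, NYC), (Uma, SEA), (Yan, ATL), (Yan, BOS), (Yan, CHI), (Yan, DEN), (Yan, MIA), (Yan, NYC), (Yan, SEA)} (8 duplicate(s) eliminated).
σ[sname = Ola]: keep tuples satisfying sname = Ola → {(Ola, ATL), (Ola, BOS), (Ola, CHI), (Ola, DEN), (Ola, MIA), (Ola, NYC), (Ola, SEA)}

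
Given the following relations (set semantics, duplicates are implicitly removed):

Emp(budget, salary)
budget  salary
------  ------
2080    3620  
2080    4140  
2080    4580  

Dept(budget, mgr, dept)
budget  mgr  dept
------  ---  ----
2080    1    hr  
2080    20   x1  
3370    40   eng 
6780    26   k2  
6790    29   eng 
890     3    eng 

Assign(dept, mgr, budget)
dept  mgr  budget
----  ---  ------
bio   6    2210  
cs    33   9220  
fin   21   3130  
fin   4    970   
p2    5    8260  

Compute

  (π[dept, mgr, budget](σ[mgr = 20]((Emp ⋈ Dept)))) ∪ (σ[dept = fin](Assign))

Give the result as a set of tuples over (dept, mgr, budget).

{(fin, 21, 3130), (fin, 4, 970), (x1, 20, 2080)}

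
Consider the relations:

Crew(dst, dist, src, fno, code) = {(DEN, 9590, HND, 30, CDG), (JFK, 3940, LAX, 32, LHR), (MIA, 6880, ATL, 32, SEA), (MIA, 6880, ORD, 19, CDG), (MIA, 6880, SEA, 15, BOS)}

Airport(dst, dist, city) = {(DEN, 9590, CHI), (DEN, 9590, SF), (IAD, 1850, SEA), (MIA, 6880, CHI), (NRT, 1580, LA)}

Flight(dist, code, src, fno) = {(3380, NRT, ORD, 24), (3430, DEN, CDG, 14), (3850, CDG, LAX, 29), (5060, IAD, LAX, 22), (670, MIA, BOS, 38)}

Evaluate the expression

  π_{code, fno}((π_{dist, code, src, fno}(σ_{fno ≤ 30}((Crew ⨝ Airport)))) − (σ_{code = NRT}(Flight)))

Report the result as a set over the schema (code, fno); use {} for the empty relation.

Joining Crew and Airport on dst, dist yields {(DEN, 9590, HND, 30, CDG, CHI), (DEN, 9590, HND, 30, CDG, SF), (MIA, 6880, ATL, 32, SEA, CHI), (MIA, 6880, ORD, 19, CDG, CHI), (MIA, 6880, SEA, 15, BOS, CHI)}.
Selection fno ≤ 30: {(DEN, 9590, HND, 30, CDG, CHI), (DEN, 9590, HND, 30, CDG, SF), (MIA, 6880, ORD, 19, CDG, CHI), (MIA, 6880, SEA, 15, BOS, CHI)}
π[dist, code, src, fno]: project onto (dist, code, src, fno) (1 duplicate(s) eliminated) → {(6880, BOS, SEA, 15), (6880, CDG, ORD, 19), (9590, CDG, HND, 30)}
Selection code = NRT: {(3380, NRT, ORD, 24)}
Set difference of the two operands is {(6880, BOS, SEA, 15), (6880, CDG, ORD, 19), (9590, CDG, HND, 30)}.
π[code, fno]: project onto (code, fno) → {(BOS, 15), (CDG, 19), (CDG, 30)}

{(BOS, 15), (CDG, 19), (CDG, 30)}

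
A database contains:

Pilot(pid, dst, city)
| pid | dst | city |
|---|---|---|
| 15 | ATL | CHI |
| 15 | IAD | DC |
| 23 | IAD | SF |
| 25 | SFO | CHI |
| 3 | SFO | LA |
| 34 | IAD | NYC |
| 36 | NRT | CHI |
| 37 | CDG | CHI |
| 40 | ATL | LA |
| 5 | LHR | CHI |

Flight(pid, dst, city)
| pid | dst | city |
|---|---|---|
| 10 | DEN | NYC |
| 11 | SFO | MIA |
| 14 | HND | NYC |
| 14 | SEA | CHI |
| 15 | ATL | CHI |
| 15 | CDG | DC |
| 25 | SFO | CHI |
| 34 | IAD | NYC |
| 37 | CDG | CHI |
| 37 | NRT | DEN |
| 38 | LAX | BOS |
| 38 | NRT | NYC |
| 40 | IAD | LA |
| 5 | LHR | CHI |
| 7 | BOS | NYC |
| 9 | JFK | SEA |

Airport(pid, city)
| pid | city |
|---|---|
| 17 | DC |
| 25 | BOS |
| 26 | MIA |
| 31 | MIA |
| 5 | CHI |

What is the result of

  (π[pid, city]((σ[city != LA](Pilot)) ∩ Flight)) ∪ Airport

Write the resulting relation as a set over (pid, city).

{(15, CHI), (17, DC), (25, BOS), (25, CHI), (26, MIA), (31, MIA), (34, NYC), (37, CHI), (5, CHI)}

Filtering on city != LA leaves {(15, ATL, CHI), (15, IAD, DC), (23, IAD, SF), (25, SFO, CHI), (34, IAD, NYC), (36, NRT, CHI), (37, CDG, CHI), (5, LHR, CHI)}.
Taking the intersection: {(15, ATL, CHI), (25, SFO, CHI), (34, IAD, NYC), (37, CDG, CHI), (5, LHR, CHI)}
π_{pid, city} gives {(15, CHI), (25, CHI), (34, NYC), (37, CHI), (5, CHI)}.
Taking the union: {(15, CHI), (17, DC), (25, BOS), (25, CHI), (26, MIA), (31, MIA), (34, NYC), (37, CHI), (5, CHI)}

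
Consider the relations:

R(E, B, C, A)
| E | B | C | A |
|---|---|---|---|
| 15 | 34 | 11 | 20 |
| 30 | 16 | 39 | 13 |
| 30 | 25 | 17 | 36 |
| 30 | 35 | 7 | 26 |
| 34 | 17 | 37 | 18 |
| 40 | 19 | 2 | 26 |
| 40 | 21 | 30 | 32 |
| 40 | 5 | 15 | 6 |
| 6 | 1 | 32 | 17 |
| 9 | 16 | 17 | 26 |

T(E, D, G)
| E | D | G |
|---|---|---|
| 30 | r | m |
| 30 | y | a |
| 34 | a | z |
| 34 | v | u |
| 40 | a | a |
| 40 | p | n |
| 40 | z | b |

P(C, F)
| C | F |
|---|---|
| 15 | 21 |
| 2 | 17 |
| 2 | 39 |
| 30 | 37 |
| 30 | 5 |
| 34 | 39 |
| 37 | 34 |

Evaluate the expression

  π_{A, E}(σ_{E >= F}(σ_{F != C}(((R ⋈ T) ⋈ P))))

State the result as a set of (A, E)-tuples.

Natural join on E: {(30, 16, 39, 13, r, m), (30, 16, 39, 13, y, a), (30, 25, 17, 36, r, m), (30, 25, 17, 36, y, a), (30, 35, 7, 26, r, m), (30, 35, 7, 26, y, a), (34, 17, 37, 18, a, z), (34, 17, 37, 18, v, u), (40, 19, 2, 26, a, a), (40, 19, 2, 26, p, n), (40, 19, 2, 26, z, b), (40, 21, 30, 32, a, a), (40, 21, 30, 32, p, n), (40, 21, 30, 32, z, b), (40, 5, 15, 6, a, a), (40, 5, 15, 6, p, n), (40, 5, 15, 6, z, b)}
Natural join on C: {(34, 17, 37, 18, a, z, 34), (34, 17, 37, 18, v, u, 34), (40, 19, 2, 26, a, a, 17), (40, 19, 2, 26, a, a, 39), (40, 19, 2, 26, p, n, 17), (40, 19, 2, 26, p, n, 39), (40, 19, 2, 26, z, b, 17), (40, 19, 2, 26, z, b, 39), (40, 21, 30, 32, a, a, 37), (40, 21, 30, 32, a, a, 5), (40, 21, 30, 32, p, n, 37), (40, 21, 30, 32, p, n, 5), (40, 21, 30, 32, z, b, 37), (40, 21, 30, 32, z, b, 5), (40, 5, 15, 6, a, a, 21), (40, 5, 15, 6, p, n, 21), (40, 5, 15, 6, z, b, 21)}
σ[F != C]: keep tuples satisfying F != C → {(34, 17, 37, 18, a, z, 34), (34, 17, 37, 18, v, u, 34), (40, 19, 2, 26, a, a, 17), (40, 19, 2, 26, a, a, 39), (40, 19, 2, 26, p, n, 17), (40, 19, 2, 26, p, n, 39), (40, 19, 2, 26, z, b, 17), (40, 19, 2, 26, z, b, 39), (40, 21, 30, 32, a, a, 37), (40, 21, 30, 32, a, a, 5), (40, 21, 30, 32, p, n, 37), (40, 21, 30, 32, p, n, 5), (40, 21, 30, 32, z, b, 37), (40, 21, 30, 32, z, b, 5), (40, 5, 15, 6, a, a, 21), (40, 5, 15, 6, p, n, 21), (40, 5, 15, 6, z, b, 21)}
σ[E >= F]: keep tuples satisfying E >= F → {(34, 17, 37, 18, a, z, 34), (34, 17, 37, 18, v, u, 34), (40, 19, 2, 26, a, a, 17), (40, 19, 2, 26, a, a, 39), (40, 19, 2, 26, p, n, 17), (40, 19, 2, 26, p, n, 39), (40, 19, 2, 26, z, b, 17), (40, 19, 2, 26, z, b, 39), (40, 21, 30, 32, a, a, 37), (40, 21, 30, 32, a, a, 5), (40, 21, 30, 32, p, n, 37), (40, 21, 30, 32, p, n, 5), (40, 21, 30, 32, z, b, 37), (40, 21, 30, 32, z, b, 5), (40, 5, 15, 6, a, a, 21), (40, 5, 15, 6, p, n, 21), (40, 5, 15, 6, z, b, 21)}
π_{A, E} gives {(18, 34), (26, 40), (32, 40), (6, 40)} (13 duplicate(s) eliminated).

{(18, 34), (26, 40), (32, 40), (6, 40)}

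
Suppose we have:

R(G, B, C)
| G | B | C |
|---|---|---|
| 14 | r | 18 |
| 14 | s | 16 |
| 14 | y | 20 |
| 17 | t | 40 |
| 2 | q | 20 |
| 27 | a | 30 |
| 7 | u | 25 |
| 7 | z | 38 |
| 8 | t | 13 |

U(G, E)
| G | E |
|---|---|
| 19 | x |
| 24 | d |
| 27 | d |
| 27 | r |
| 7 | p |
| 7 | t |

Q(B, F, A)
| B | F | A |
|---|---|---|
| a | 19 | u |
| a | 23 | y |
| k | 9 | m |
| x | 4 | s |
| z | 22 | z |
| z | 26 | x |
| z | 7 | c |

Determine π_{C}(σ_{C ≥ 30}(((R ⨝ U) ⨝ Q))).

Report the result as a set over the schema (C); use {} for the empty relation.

Natural join on G: {(27, a, 30, d), (27, a, 30, r), (7, u, 25, p), (7, u, 25, t), (7, z, 38, p), (7, z, 38, t)}
Natural join on B: {(27, a, 30, d, 19, u), (27, a, 30, d, 23, y), (27, a, 30, r, 19, u), (27, a, 30, r, 23, y), (7, z, 38, p, 22, z), (7, z, 38, p, 26, x), (7, z, 38, p, 7, c), (7, z, 38, t, 22, z), (7, z, 38, t, 26, x), (7, z, 38, t, 7, c)}
σ[C ≥ 30]: keep tuples satisfying C ≥ 30 → {(27, a, 30, d, 19, u), (27, a, 30, d, 23, y), (27, a, 30, r, 19, u), (27, a, 30, r, 23, y), (7, z, 38, p, 22, z), (7, z, 38, p, 26, x), (7, z, 38, p, 7, c), (7, z, 38, t, 22, z), (7, z, 38, t, 26, x), (7, z, 38, t, 7, c)}
Projecting to C (8 duplicate(s) eliminated): {30, 38}

{30, 38}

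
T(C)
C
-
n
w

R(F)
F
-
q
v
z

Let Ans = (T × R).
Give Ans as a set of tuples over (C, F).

{(n, q), (n, v), (n, z), (w, q), (w, v), (w, z)}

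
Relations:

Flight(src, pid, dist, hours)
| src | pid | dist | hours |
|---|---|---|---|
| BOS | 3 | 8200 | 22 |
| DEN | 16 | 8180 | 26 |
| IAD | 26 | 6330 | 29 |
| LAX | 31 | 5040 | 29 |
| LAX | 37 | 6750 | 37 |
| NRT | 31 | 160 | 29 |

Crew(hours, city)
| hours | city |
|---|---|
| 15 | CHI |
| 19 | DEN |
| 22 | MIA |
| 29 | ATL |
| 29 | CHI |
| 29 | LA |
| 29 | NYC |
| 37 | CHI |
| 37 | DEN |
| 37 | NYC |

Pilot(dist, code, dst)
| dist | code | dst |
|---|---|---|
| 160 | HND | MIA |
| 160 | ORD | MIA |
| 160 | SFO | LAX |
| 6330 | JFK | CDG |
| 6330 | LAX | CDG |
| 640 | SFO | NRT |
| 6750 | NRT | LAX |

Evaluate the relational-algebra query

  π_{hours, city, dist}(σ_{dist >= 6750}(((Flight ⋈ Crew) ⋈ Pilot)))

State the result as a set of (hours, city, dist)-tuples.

{(37, CHI, 6750), (37, DEN, 6750), (37, NYC, 6750)}

Natural join on hours: {(BOS, 3, 8200, 22, MIA), (IAD, 26, 6330, 29, ATL), (IAD, 26, 6330, 29, CHI), (IAD, 26, 6330, 29, LA), (IAD, 26, 6330, 29, NYC), (LAX, 31, 5040, 29, ATL), (LAX, 31, 5040, 29, CHI), (LAX, 31, 5040, 29, LA), (LAX, 31, 5040, 29, NYC), (LAX, 37, 6750, 37, CHI), (LAX, 37, 6750, 37, DEN), (LAX, 37, 6750, 37, NYC), (NRT, 31, 160, 29, ATL), (NRT, 31, 160, 29, CHI), (NRT, 31, 160, 29, LA), (NRT, 31, 160, 29, NYC)}
Natural join on dist: {(IAD, 26, 6330, 29, ATL, JFK, CDG), (IAD, 26, 6330, 29, ATL, LAX, CDG), (IAD, 26, 6330, 29, CHI, JFK, CDG), (IAD, 26, 6330, 29, CHI, LAX, CDG), (IAD, 26, 6330, 29, LA, JFK, CDG), (IAD, 26, 6330, 29, LA, LAX, CDG), (IAD, 26, 6330, 29, NYC, JFK, CDG), (IAD, 26, 6330, 29, NYC, LAX, CDG), (LAX, 37, 6750, 37, CHI, NRT, LAX), (LAX, 37, 6750, 37, DEN, NRT, LAX), (LAX, 37, 6750, 37, NYC, NRT, LAX), (NRT, 31, 160, 29, ATL, HND, MIA), (NRT, 31, 160, 29, ATL, ORD, MIA), (NRT, 31, 160, 29, ATL, SFO, LAX), (NRT, 31, 160, 29, CHI, HND, MIA), (NRT, 31, 160, 29, CHI, ORD, MIA), (NRT, 31, 160, 29, CHI, SFO, LAX), (NRT, 31, 160, 29, LA, HND, MIA), (NRT, 31, 160, 29, LA, ORD, MIA), (NRT, 31, 160, 29, LA, SFO, LAX), (NRT, 31, 160, 29, NYC, HND, MIA), (NRT, 31, 160, 29, NYC, ORD, MIA), (NRT, 31, 160, 29, NYC, SFO, LAX)}
Apply σ_{dist >= 6750}; surviving tuples: {(LAX, 37, 6750, 37, CHI, NRT, LAX), (LAX, 37, 6750, 37, DEN, NRT, LAX), (LAX, 37, 6750, 37, NYC, NRT, LAX)}
π[hours, city, dist]: project onto (hours, city, dist) → {(37, CHI, 6750), (37, DEN, 6750), (37, NYC, 6750)}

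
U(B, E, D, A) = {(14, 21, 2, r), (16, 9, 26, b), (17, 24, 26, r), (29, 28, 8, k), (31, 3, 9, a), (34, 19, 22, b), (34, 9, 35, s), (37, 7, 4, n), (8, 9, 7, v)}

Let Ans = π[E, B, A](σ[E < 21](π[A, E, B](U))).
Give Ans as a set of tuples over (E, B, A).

{(19, 34, b), (3, 31, a), (7, 37, n), (9, 16, b), (9, 34, s), (9, 8, v)}

π_{A, E, B} gives {(a, 3, 31), (b, 19, 34), (b, 9, 16), (k, 28, 29), (n, 7, 37), (r, 21, 14), (r, 24, 17), (s, 9, 34), (v, 9, 8)}.
Selection E < 21: {(a, 3, 31), (b, 19, 34), (b, 9, 16), (n, 7, 37), (s, 9, 34), (v, 9, 8)}
π_{E, B, A} gives {(19, 34, b), (3, 31, a), (7, 37, n), (9, 16, b), (9, 34, s), (9, 8, v)}.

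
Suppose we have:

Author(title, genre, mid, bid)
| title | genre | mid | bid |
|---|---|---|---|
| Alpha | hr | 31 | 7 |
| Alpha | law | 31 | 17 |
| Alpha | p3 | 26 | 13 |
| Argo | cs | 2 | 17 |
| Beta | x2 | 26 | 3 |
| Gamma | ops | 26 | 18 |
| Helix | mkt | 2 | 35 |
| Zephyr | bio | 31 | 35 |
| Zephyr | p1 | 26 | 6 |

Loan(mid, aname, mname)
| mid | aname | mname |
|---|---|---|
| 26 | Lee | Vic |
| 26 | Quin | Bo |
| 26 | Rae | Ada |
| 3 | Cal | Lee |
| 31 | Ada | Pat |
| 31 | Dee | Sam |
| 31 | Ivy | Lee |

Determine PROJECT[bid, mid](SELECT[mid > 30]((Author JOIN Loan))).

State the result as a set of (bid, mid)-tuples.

{(17, 31), (35, 31), (7, 31)}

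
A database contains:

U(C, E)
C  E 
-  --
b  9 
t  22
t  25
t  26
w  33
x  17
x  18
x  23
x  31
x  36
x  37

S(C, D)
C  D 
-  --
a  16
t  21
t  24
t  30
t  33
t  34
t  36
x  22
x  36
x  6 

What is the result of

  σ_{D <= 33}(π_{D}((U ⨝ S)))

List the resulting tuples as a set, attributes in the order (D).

{21, 22, 24, 30, 33, 6}

Joining U and S on C yields {(t, 22, 21), (t, 22, 24), (t, 22, 30), (t, 22, 33), (t, 22, 34), (t, 22, 36), (t, 25, 21), (t, 25, 24), (t, 25, 30), (t, 25, 33), (t, 25, 34), (t, 25, 36), (t, 26, 21), (t, 26, 24), (t, 26, 30), (t, 26, 33), (t, 26, 34), (t, 26, 36), (x, 17, 22), (x, 17, 36), (x, 17, 6), (x, 18, 22), (x, 18, 36), (x, 18, 6), (x, 23, 22), (x, 23, 36), (x, 23, 6), (x, 31, 22), (x, 31, 36), (x, 31, 6), (x, 36, 22), (x, 36, 36), (x, 36, 6), (x, 37, 22), (x, 37, 36), (x, 37, 6)}.
π[D]: project onto (D) (28 duplicate(s) eliminated) → {21, 22, 24, 30, 33, 34, 36, 6}
σ[D <= 33]: keep tuples satisfying D <= 33 → {21, 22, 24, 30, 33, 6}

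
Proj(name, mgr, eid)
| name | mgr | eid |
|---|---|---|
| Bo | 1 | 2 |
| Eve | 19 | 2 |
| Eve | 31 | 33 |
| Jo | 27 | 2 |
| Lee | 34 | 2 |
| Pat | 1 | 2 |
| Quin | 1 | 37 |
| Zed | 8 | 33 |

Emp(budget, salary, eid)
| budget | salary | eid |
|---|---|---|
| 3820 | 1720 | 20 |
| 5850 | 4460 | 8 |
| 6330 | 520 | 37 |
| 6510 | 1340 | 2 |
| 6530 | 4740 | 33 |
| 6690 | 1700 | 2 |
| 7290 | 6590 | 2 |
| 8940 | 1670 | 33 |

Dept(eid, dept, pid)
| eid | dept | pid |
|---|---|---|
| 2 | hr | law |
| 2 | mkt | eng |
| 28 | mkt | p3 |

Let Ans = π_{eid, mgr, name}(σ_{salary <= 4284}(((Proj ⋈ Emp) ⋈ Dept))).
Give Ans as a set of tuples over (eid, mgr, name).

{(2, 1, Bo), (2, 1, Pat), (2, 19, Eve), (2, 27, Jo), (2, 34, Lee)}

Joining Proj and Emp on eid yields {(Bo, 1, 2, 6510, 1340), (Bo, 1, 2, 6690, 1700), (Bo, 1, 2, 7290, 6590), (Eve, 19, 2, 6510, 1340), (Eve, 19, 2, 6690, 1700), (Eve, 19, 2, 7290, 6590), (Eve, 31, 33, 6530, 4740), (Eve, 31, 33, 8940, 1670), (Jo, 27, 2, 6510, 1340), (Jo, 27, 2, 6690, 1700), (Jo, 27, 2, 7290, 6590), (Lee, 34, 2, 6510, 1340), (Lee, 34, 2, 6690, 1700), (Lee, 34, 2, 7290, 6590), (Pat, 1, 2, 6510, 1340), (Pat, 1, 2, 6690, 1700), (Pat, 1, 2, 7290, 6590), (Quin, 1, 37, 6330, 520), (Zed, 8, 33, 6530, 4740), (Zed, 8, 33, 8940, 1670)}.
Joining (Proj ⋈ Emp) and Dept on eid yields {(Bo, 1, 2, 6510, 1340, hr, law), (Bo, 1, 2, 6510, 1340, mkt, eng), (Bo, 1, 2, 6690, 1700, hr, law), (Bo, 1, 2, 6690, 1700, mkt, eng), (Bo, 1, 2, 7290, 6590, hr, law), (Bo, 1, 2, 7290, 6590, mkt, eng), (Eve, 19, 2, 6510, 1340, hr, law), (Eve, 19, 2, 6510, 1340, mkt, eng), (Eve, 19, 2, 6690, 1700, hr, law), (Eve, 19, 2, 6690, 1700, mkt, eng), (Eve, 19, 2, 7290, 6590, hr, law), (Eve, 19, 2, 7290, 6590, mkt, eng), (Jo, 27, 2, 6510, 1340, hr, law), (Jo, 27, 2, 6510, 1340, mkt, eng), (Jo, 27, 2, 6690, 1700, hr, law), (Jo, 27, 2, 6690, 1700, mkt, eng), (Jo, 27, 2, 7290, 6590, hr, law), (Jo, 27, 2, 7290, 6590, mkt, eng), (Lee, 34, 2, 6510, 1340, hr, law), (Lee, 34, 2, 6510, 1340, mkt, eng), (Lee, 34, 2, 6690, 1700, hr, law), (Lee, 34, 2, 6690, 1700, mkt, eng), (Lee, 34, 2, 7290, 6590, hr, law), (Lee, 34, 2, 7290, 6590, mkt, eng), (Pat, 1, 2, 6510, 1340, hr, law), (Pat, 1, 2, 6510, 1340, mkt, eng), (Pat, 1, 2, 6690, 1700, hr, law), (Pat, 1, 2, 6690, 1700, mkt, eng), (Pat, 1, 2, 7290, 6590, hr, law), (Pat, 1, 2, 7290, 6590, mkt, eng)}.
Selection salary <= 4284: {(Bo, 1, 2, 6510, 1340, hr, law), (Bo, 1, 2, 6510, 1340, mkt, eng), (Bo, 1, 2, 6690, 1700, hr, law), (Bo, 1, 2, 6690, 1700, mkt, eng), (Eve, 19, 2, 6510, 1340, hr, law), (Eve, 19, 2, 6510, 1340, mkt, eng), (Eve, 19, 2, 6690, 1700, hr, law), (Eve, 19, 2, 6690, 1700, mkt, eng), (Jo, 27, 2, 6510, 1340, hr, law), (Jo, 27, 2, 6510, 1340, mkt, eng), (Jo, 27, 2, 6690, 1700, hr, law), (Jo, 27, 2, 6690, 1700, mkt, eng), (Lee, 34, 2, 6510, 1340, hr, law), (Lee, 34, 2, 6510, 1340, mkt, eng), (Lee, 34, 2, 6690, 1700, hr, law), (Lee, 34, 2, 6690, 1700, mkt, eng), (Pat, 1, 2, 6510, 1340, hr, law), (Pat, 1, 2, 6510, 1340, mkt, eng), (Pat, 1, 2, 6690, 1700, hr, law), (Pat, 1, 2, 6690, 1700, mkt, eng)}
π[eid, mgr, name]: project onto (eid, mgr, name) (15 duplicate(s) eliminated) → {(2, 1, Bo), (2, 1, Pat), (2, 19, Eve), (2, 27, Jo), (2, 34, Lee)}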